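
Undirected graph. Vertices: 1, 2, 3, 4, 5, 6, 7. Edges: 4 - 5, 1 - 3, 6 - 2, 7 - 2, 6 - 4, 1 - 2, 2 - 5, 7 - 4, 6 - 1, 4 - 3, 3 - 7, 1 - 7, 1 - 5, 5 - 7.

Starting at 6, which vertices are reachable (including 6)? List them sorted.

1, 2, 3, 4, 5, 6, 7

Start at 6.
Its neighbours: 1, 2, 4.
Then their neighbours: 3, 5, 7.
Every vertex is now reached.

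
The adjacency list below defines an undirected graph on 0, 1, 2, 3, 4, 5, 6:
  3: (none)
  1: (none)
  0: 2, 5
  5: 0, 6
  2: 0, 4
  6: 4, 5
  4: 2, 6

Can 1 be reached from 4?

Explore from 4.
Distance 1: reach 2, 6.
Distance 2: reach 0, 5.
The search is exhausted without reaching 1; it lies in a different component.

No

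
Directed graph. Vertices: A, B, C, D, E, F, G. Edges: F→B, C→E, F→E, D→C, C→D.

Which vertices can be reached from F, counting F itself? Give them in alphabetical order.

B, E, F

Start at F.
Its neighbours: B, E.
Nothing further is reachable.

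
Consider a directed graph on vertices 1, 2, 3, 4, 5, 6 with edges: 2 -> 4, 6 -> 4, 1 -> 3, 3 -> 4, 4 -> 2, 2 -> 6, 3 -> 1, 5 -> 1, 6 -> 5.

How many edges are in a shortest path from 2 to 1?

3

Distance 0: 2.
Distance 1: 4, 6.
Distance 2: 5.
Distance 3: 1 — contains 1.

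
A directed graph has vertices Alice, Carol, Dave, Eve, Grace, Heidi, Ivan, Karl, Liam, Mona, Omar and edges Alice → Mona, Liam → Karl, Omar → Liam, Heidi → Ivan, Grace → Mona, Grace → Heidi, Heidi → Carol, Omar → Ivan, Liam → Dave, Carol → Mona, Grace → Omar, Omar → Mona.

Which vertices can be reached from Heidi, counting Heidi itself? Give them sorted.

Start at Heidi.
Its neighbours: Carol, Ivan.
Then their neighbours: Mona.
Nothing further is reachable.

Carol, Heidi, Ivan, Mona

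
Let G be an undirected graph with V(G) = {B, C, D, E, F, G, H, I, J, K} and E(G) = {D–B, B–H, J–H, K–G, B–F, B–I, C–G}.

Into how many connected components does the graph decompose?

From B: component {B, D, F, H, I, J}.
From C: component {C, G, K}.
From E: component {E}.
That's 3 components.

3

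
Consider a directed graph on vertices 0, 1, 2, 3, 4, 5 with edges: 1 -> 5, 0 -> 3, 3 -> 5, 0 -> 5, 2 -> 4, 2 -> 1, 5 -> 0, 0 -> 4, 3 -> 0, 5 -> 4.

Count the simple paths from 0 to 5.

2

0→3→5
0→5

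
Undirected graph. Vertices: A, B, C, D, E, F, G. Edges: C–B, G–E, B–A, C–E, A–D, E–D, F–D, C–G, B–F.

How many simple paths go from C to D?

4

C–B–A–D
C–B–F–D
C–E–D
C–G–E–D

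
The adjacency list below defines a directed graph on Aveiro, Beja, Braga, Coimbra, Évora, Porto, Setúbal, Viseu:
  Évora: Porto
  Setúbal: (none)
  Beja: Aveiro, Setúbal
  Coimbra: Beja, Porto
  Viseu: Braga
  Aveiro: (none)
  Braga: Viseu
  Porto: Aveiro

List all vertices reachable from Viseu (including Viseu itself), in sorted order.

Start at Viseu.
Its neighbours: Braga.
Nothing further is reachable.

Braga, Viseu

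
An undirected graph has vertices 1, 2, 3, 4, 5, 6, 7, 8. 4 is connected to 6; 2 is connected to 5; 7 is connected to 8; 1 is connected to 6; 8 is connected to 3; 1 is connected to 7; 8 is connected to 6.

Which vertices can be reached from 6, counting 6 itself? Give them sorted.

Start at 6.
Its neighbours: 1, 4, 8.
Then their neighbours: 3, 7.
Nothing further is reachable.

1, 3, 4, 6, 7, 8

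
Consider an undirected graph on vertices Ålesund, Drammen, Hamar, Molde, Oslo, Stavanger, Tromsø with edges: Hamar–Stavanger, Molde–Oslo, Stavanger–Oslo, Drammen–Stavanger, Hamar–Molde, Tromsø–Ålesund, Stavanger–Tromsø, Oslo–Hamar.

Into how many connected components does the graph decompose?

From Ålesund: component {Ålesund, Drammen, Hamar, Molde, Oslo, Stavanger, Tromsø}.
That's 1 component.

1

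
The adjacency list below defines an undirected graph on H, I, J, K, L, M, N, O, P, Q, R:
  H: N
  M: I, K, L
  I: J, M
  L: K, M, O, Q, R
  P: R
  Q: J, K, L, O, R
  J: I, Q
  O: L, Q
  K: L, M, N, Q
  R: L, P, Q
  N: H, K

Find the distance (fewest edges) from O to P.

3

Distance 0: O.
Distance 1: L, Q.
Distance 2: J, K, M, R.
Distance 3: I, N, P — contains P.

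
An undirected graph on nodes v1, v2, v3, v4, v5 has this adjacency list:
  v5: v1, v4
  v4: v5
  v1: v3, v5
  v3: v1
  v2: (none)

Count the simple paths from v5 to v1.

1

v5–v1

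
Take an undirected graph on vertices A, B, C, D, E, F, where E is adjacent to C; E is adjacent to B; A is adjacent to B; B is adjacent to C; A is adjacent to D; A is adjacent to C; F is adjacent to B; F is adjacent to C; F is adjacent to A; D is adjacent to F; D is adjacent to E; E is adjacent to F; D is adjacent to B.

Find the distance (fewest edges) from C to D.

2

Distance 0: C.
Distance 1: A, B, E, F.
Distance 2: D — contains D.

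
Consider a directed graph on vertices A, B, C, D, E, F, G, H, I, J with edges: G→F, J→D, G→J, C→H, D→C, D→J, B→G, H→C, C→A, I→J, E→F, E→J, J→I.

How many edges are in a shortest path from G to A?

Distance 0: G.
Distance 1: F, J.
Distance 2: D, I.
Distance 3: C.
Distance 4: A, H — contains A.

4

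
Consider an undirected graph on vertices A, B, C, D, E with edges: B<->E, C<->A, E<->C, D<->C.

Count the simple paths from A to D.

A–C–D

1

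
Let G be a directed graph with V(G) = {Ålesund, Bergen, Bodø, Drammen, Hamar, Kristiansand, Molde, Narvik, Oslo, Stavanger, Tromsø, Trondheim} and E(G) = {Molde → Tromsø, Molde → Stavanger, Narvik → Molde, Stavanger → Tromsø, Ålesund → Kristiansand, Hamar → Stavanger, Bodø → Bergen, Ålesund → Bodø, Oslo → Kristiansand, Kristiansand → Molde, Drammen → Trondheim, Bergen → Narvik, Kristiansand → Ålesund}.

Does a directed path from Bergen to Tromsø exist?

Yes

Explore from Bergen.
Distance 1: reach Narvik.
Distance 2: reach Molde.
Distance 3: reach Stavanger, Tromsø.
Found Tromsø.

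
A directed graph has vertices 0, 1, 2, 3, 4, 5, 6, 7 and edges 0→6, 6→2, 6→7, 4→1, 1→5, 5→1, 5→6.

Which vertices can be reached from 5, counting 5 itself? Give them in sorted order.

Start at 5.
Its neighbours: 1, 6.
Then their neighbours: 2, 7.
Nothing further is reachable.

1, 2, 5, 6, 7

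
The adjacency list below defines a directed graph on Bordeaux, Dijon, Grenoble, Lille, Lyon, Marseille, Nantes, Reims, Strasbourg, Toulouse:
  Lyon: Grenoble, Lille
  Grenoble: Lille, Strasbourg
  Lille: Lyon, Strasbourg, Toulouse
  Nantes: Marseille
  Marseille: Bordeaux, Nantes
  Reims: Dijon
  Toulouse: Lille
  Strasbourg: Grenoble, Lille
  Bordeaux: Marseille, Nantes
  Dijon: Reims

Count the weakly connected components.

3

From Bordeaux: component {Bordeaux, Marseille, Nantes}.
From Dijon: component {Dijon, Reims}.
From Grenoble: component {Grenoble, Lille, Lyon, Strasbourg, Toulouse}.
That's 3 components.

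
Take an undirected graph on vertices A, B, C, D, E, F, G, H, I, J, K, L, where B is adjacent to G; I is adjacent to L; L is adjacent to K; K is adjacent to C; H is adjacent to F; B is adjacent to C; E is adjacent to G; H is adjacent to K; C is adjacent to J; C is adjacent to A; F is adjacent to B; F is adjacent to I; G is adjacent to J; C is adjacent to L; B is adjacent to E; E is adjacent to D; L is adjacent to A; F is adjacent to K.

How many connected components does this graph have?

1

From A: component {A, B, C, D, E, F, G, H, I, J, K, L}.
That's 1 component.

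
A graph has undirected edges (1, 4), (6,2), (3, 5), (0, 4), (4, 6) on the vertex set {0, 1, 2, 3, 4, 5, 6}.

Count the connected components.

From 0: component {0, 1, 2, 4, 6}.
From 3: component {3, 5}.
That's 2 components.

2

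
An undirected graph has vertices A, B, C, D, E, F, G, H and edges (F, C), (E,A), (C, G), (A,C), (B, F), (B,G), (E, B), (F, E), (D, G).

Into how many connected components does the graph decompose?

2

From A: component {A, B, C, D, E, F, G}.
From H: component {H}.
That's 2 components.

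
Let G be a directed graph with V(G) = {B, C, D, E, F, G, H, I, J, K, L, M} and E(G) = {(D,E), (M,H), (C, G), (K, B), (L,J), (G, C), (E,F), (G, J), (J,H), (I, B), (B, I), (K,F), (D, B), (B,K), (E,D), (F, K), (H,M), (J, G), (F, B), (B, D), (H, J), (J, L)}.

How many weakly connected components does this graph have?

2

From B: component {B, D, E, F, I, K}.
From C: component {C, G, H, J, L, M}.
That's 2 components.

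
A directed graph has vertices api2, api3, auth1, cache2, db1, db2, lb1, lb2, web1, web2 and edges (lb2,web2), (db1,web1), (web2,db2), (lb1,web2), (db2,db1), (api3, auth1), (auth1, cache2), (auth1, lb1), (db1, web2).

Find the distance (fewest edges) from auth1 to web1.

5

Distance 0: auth1.
Distance 1: cache2, lb1.
Distance 2: web2.
Distance 3: db2.
Distance 4: db1.
Distance 5: web1 — contains web1.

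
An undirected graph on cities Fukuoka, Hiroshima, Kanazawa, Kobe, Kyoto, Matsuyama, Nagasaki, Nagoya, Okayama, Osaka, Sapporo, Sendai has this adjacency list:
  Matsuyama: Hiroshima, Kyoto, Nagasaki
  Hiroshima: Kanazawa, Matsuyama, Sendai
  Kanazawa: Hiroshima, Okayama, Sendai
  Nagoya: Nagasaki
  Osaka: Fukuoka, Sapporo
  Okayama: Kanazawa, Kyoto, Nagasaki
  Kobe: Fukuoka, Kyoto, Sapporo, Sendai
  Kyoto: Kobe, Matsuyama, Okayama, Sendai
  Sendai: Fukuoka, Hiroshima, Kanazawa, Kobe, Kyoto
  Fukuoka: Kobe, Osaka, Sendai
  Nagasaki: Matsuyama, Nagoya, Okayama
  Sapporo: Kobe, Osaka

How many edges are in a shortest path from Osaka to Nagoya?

Distance 0: Osaka.
Distance 1: Fukuoka, Sapporo.
Distance 2: Kobe, Sendai.
Distance 3: Hiroshima, Kanazawa, Kyoto.
Distance 4: Matsuyama, Okayama.
Distance 5: Nagasaki.
Distance 6: Nagoya — contains Nagoya.

6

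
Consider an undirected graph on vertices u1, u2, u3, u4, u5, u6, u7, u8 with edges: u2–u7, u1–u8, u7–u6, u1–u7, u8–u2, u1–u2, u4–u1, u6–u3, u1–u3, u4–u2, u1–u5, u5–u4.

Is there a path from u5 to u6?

Explore from u5.
Distance 1: reach u1, u4.
Distance 2: reach u2, u3, u7, u8.
Distance 3: reach u6.
Found u6.

Yes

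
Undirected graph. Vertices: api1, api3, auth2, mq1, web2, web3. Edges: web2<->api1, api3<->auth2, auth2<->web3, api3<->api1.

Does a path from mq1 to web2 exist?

No

mq1 has no edges, so nothing is reachable from it.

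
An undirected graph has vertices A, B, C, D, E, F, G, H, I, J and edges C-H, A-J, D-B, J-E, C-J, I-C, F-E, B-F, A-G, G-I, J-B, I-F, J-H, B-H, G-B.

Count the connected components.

1

From A: component {A, B, C, D, E, F, G, H, I, J}.
That's 1 component.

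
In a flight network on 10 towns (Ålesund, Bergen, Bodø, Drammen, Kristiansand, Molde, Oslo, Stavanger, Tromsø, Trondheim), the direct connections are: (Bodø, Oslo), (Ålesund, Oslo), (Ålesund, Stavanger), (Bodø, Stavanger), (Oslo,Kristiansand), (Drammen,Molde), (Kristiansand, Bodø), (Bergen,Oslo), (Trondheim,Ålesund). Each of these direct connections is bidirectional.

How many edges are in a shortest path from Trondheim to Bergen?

3

Distance 0: Trondheim.
Distance 1: Ålesund.
Distance 2: Oslo, Stavanger.
Distance 3: Bergen, Bodø, Kristiansand — contains Bergen.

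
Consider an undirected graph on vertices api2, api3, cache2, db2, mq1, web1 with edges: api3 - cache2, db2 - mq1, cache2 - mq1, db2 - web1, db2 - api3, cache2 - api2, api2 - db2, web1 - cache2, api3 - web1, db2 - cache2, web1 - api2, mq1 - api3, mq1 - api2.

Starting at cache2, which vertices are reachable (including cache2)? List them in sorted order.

api2, api3, cache2, db2, mq1, web1

Start at cache2.
Its neighbours: api2, api3, db2, mq1, web1.
Every vertex is now reached.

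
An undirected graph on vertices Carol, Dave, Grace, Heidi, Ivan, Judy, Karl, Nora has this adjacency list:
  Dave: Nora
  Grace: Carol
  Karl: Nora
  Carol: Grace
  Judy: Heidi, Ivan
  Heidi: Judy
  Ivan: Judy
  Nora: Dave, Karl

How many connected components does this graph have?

3

From Carol: component {Carol, Grace}.
From Dave: component {Dave, Karl, Nora}.
From Heidi: component {Heidi, Ivan, Judy}.
That's 3 components.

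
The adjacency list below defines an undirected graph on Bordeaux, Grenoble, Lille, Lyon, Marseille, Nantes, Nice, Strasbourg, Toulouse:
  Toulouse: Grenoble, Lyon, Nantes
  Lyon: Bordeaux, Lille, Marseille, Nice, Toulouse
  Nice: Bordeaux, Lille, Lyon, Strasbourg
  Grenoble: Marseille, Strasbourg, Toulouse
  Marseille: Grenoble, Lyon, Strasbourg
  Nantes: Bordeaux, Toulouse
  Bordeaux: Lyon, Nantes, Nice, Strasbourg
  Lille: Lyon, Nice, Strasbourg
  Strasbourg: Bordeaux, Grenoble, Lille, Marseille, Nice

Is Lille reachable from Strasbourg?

Explore from Strasbourg.
Distance 1: reach Bordeaux, Grenoble, Lille, Marseille, Nice.
Found Lille.

Yes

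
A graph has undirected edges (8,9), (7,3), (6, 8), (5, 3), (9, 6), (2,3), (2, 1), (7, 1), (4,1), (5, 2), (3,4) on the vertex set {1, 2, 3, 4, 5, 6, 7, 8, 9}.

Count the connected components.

2

From 1: component {1, 2, 3, 4, 5, 7}.
From 6: component {6, 8, 9}.
That's 2 components.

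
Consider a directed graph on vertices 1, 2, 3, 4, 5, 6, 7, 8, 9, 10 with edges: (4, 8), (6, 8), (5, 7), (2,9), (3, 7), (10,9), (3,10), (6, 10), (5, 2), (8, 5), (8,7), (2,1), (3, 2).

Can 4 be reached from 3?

No

Explore from 3.
Distance 1: reach 2, 7, 10.
Distance 2: reach 1, 9.
The search from 3 is exhausted; no directed path reaches 4.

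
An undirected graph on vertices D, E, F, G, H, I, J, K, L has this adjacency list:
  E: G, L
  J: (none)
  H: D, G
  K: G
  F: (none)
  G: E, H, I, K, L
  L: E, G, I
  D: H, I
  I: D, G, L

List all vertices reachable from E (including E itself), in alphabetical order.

Start at E.
Its neighbours: G, L.
Then their neighbours: H, I, K.
Then next layer: D.
Nothing further is reachable.

D, E, G, H, I, K, L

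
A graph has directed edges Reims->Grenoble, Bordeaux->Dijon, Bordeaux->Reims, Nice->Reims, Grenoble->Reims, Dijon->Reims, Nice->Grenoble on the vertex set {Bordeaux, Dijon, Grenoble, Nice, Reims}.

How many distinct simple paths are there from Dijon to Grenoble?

Dijon→Reims→Grenoble

1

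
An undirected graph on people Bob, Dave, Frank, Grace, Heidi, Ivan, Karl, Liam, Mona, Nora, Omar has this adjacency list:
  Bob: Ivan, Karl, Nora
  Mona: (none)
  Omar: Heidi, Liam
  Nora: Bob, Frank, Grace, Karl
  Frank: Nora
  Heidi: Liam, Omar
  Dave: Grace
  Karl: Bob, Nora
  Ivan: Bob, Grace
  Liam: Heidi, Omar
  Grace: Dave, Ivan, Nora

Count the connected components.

From Bob: component {Bob, Dave, Frank, Grace, Ivan, Karl, Nora}.
From Heidi: component {Heidi, Liam, Omar}.
From Mona: component {Mona}.
That's 3 components.

3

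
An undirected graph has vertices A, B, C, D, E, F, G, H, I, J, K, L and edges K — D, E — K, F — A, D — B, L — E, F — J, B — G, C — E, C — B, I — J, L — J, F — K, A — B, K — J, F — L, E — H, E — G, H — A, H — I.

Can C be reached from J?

Yes

Explore from J.
Distance 1: reach F, I, K, L.
Distance 2: reach A, D, E, H.
Distance 3: reach B, C, G.
Found C.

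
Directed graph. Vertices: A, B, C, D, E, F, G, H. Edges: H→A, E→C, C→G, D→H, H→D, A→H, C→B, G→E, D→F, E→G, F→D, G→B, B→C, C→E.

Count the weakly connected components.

From A: component {A, D, F, H}.
From B: component {B, C, E, G}.
That's 2 components.

2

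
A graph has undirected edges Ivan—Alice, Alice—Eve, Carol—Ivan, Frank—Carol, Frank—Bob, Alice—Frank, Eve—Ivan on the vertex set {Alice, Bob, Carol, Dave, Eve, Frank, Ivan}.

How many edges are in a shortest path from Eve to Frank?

2

Distance 0: Eve.
Distance 1: Alice, Ivan.
Distance 2: Carol, Frank — contains Frank.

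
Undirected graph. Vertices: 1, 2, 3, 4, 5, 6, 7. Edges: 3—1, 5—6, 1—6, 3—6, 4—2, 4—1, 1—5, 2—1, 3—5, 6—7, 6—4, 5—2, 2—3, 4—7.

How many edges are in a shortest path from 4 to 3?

2

Distance 0: 4.
Distance 1: 1, 2, 6, 7.
Distance 2: 3, 5 — contains 3.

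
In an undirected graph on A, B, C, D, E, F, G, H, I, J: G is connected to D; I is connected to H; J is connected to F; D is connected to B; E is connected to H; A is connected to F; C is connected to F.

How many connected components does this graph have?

From A: component {A, C, F, J}.
From B: component {B, D, G}.
From E: component {E, H, I}.
That's 3 components.

3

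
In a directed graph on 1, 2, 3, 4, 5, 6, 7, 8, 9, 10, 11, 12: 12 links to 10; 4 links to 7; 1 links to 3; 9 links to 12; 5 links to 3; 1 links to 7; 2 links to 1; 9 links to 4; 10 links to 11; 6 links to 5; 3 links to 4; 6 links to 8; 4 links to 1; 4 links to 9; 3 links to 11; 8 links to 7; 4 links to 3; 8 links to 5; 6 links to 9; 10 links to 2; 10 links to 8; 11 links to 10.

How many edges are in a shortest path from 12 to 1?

Distance 0: 12.
Distance 1: 10.
Distance 2: 2, 8, 11.
Distance 3: 1, 5, 7 — contains 1.

3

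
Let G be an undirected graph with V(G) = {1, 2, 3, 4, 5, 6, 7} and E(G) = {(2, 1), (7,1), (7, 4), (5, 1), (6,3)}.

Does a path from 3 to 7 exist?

No

Explore from 3.
Distance 1: reach 6.
The search is exhausted without reaching 7; it lies in a different component.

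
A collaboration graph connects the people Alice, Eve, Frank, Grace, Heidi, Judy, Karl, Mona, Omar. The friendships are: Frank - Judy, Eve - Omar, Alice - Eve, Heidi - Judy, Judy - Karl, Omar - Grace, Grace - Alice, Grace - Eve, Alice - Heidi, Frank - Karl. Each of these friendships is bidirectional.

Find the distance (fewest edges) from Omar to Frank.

5

Distance 0: Omar.
Distance 1: Eve, Grace.
Distance 2: Alice.
Distance 3: Heidi.
Distance 4: Judy.
Distance 5: Frank, Karl — contains Frank.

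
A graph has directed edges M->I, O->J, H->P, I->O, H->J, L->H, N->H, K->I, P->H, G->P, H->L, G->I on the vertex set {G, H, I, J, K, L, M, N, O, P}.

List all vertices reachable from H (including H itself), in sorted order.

H, J, L, P

Start at H.
Its neighbours: J, L, P.
Nothing further is reachable.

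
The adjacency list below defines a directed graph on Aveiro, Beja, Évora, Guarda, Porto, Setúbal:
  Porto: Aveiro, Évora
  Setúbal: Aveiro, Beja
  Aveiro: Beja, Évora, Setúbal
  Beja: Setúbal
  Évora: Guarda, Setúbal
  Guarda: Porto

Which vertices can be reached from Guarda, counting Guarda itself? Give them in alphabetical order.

Start at Guarda.
Its neighbours: Porto.
Then their neighbours: Aveiro, Évora.
Then next layer: Beja, Setúbal.
Every vertex is now reached.

Aveiro, Beja, Évora, Guarda, Porto, Setúbal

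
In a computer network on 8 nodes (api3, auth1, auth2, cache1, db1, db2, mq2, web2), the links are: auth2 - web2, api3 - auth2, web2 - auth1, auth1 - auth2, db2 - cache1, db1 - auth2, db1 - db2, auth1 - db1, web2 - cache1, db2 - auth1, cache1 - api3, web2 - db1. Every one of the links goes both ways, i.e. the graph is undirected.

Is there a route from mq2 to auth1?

mq2 has no edges, so nothing is reachable from it.

No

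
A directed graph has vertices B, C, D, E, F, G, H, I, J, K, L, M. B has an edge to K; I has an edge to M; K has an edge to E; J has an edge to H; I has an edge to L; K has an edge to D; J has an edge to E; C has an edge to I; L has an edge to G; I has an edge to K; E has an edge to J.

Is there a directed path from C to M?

Yes

Explore from C.
Distance 1: reach I.
Distance 2: reach K, L, M.
Found M.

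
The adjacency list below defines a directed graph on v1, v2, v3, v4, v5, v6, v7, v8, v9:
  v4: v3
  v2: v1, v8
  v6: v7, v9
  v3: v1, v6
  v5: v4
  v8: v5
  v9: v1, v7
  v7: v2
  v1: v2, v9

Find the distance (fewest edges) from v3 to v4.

5

Distance 0: v3.
Distance 1: v1, v6.
Distance 2: v2, v7, v9.
Distance 3: v8.
Distance 4: v5.
Distance 5: v4 — contains v4.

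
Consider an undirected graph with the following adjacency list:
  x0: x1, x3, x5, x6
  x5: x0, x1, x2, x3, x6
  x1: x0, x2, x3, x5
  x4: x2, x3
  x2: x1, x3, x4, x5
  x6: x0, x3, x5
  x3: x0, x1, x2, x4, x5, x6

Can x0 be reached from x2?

Yes

Explore from x2.
Distance 1: reach x1, x3, x4, x5.
Distance 2: reach x0, x6.
Found x0.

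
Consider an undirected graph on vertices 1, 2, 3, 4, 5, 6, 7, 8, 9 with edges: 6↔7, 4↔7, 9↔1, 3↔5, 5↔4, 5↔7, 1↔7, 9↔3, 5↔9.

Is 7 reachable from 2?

No

2 has no edges, so nothing is reachable from it.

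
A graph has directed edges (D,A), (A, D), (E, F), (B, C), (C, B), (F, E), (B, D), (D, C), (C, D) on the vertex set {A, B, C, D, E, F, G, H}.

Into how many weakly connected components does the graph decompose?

4

From A: component {A, B, C, D}.
From E: component {E, F}.
From G: component {G}.
From H: component {H}.
That's 4 components.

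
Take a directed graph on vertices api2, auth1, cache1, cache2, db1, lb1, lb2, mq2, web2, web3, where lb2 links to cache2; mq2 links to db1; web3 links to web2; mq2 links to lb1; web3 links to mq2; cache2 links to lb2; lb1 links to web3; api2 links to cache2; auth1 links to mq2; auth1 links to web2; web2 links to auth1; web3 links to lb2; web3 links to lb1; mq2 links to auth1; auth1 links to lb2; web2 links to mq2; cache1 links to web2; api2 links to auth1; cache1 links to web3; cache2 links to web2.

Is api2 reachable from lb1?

No

Explore from lb1.
Distance 1: reach web3.
Distance 2: reach lb2, mq2, web2.
Distance 3: reach auth1, cache2, db1.
The search from lb1 is exhausted; no directed path reaches api2.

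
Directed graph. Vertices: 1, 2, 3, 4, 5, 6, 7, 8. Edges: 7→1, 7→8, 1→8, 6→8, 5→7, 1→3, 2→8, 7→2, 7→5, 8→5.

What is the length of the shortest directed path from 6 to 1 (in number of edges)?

Distance 0: 6.
Distance 1: 8.
Distance 2: 5.
Distance 3: 7.
Distance 4: 1, 2 — contains 1.

4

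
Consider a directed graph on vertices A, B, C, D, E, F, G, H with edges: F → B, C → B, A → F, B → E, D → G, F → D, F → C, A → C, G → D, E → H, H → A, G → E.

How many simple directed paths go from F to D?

1

F→D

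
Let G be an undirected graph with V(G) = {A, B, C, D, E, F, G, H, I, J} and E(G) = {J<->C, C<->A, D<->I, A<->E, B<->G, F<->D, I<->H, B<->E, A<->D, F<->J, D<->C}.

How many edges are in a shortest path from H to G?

Distance 0: H.
Distance 1: I.
Distance 2: D.
Distance 3: A, C, F.
Distance 4: E, J.
Distance 5: B.
Distance 6: G — contains G.

6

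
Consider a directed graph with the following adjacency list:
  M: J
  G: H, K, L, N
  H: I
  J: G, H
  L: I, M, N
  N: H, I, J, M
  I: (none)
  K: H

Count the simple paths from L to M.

2

L→M
L→N→M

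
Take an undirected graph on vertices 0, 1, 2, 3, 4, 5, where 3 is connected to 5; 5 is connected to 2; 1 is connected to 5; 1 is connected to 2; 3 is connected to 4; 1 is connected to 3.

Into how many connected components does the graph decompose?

2

From 0: component {0}.
From 1: component {1, 2, 3, 4, 5}.
That's 2 components.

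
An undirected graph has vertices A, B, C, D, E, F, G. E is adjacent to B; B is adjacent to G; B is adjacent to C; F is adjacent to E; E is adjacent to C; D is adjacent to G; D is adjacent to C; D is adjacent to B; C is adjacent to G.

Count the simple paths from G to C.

G–B–C
G–B–D–C
G–B–E–C
G–C
G–D–B–C
G–D–B–E–C
G–D–C

7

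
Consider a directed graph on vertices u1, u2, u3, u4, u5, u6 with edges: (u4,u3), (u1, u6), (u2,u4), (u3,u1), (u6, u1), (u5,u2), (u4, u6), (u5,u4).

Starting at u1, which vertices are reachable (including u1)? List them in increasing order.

u1, u6

Start at u1.
Its neighbours: u6.
Nothing further is reachable.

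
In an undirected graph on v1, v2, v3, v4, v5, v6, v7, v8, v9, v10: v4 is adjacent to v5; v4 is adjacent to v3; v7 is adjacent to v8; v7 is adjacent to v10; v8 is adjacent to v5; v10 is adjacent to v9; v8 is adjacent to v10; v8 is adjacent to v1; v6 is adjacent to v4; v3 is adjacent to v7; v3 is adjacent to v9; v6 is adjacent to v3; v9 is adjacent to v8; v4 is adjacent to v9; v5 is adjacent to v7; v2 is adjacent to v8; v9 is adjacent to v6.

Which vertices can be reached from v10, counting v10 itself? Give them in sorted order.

Start at v10.
Its neighbours: v7, v8, v9.
Then their neighbours: v1, v2, v3, v4, v5, v6.
Every vertex is now reached.

v1, v2, v3, v4, v5, v6, v7, v8, v9, v10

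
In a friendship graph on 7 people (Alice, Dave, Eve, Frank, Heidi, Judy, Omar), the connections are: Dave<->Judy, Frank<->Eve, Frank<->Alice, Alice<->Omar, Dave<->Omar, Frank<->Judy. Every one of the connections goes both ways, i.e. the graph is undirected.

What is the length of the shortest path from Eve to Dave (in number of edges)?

3

Distance 0: Eve.
Distance 1: Frank.
Distance 2: Alice, Judy.
Distance 3: Dave, Omar — contains Dave.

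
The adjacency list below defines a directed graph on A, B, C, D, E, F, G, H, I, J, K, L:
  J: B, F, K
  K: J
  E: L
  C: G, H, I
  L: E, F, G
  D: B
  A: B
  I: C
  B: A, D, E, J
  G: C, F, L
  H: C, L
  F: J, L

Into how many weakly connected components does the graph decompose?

From A: component {A, B, C, D, E, F, G, H, I, J, K, L}.
That's 1 component.

1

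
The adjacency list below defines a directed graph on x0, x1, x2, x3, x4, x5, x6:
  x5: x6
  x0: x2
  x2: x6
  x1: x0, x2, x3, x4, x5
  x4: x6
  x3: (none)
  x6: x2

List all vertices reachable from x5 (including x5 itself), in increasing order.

Start at x5.
Its neighbours: x6.
Then their neighbours: x2.
Nothing further is reachable.

x2, x5, x6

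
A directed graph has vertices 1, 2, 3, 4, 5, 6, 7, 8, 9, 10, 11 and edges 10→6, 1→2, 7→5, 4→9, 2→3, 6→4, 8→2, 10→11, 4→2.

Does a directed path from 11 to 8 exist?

No

11 has no outgoing edges, so nothing is reachable from it.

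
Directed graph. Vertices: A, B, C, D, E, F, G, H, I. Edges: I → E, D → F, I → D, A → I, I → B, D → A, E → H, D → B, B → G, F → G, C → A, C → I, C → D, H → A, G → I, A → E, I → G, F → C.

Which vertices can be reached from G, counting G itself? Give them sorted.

A, B, C, D, E, F, G, H, I

Start at G.
Its neighbours: I.
Then their neighbours: B, D, E.
Then next layer: A, F, H.
Then next layer: C.
Every vertex is now reached.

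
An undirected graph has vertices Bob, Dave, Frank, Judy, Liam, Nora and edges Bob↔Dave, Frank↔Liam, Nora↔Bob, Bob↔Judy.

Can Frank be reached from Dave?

No

Explore from Dave.
Distance 1: reach Bob.
Distance 2: reach Judy, Nora.
The search is exhausted without reaching Frank; it lies in a different component.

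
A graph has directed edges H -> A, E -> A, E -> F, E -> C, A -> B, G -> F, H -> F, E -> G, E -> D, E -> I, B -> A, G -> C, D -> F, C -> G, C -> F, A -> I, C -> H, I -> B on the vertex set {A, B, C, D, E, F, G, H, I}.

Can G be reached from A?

Explore from A.
Distance 1: reach B, I.
The search from A is exhausted; no directed path reaches G.

No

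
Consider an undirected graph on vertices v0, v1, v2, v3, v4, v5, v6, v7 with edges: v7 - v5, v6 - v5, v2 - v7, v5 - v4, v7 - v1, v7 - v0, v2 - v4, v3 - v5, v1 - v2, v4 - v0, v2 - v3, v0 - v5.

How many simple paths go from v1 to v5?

14

v1–v2–v3–v5
v1–v2–v4–v0–v5
v1–v2–v4–v0–v7–v5
v1–v2–v4–v5
v1–v2–v7–v0–v4–v5
v1–v2–v7–v0–v5
v1–v2–v7–v5
v1–v7–v0–v4–v2–v3–v5
v1–v7–v0–v4–v5
v1–v7–v0–v5
v1–v7–v2–v3–v5
v1–v7–v2–v4–v0–v5
v1–v7–v2–v4–v5
v1–v7–v5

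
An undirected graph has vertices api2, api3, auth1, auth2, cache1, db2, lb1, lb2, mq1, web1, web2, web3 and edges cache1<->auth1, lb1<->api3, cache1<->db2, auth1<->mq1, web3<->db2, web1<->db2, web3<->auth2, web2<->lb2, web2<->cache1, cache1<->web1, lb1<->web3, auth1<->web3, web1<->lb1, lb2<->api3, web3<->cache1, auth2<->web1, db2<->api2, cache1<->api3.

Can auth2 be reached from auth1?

Yes

Explore from auth1.
Distance 1: reach cache1, mq1, web3.
Distance 2: reach api3, auth2, db2, lb1, web1, web2.
Found auth2.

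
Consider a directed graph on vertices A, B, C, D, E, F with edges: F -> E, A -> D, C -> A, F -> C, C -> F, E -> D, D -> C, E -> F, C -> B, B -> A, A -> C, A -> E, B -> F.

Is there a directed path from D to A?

Yes

Explore from D.
Distance 1: reach C.
Distance 2: reach A, B, F.
Found A.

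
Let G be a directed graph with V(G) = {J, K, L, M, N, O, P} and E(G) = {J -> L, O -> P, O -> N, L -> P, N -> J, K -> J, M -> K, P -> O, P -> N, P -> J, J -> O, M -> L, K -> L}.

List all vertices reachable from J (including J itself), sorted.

Start at J.
Its neighbours: L, O.
Then their neighbours: N, P.
Nothing further is reachable.

J, L, N, O, P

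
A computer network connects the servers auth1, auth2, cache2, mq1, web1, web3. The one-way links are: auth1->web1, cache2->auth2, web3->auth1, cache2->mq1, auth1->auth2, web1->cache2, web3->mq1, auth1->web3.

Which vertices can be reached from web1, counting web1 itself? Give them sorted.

auth2, cache2, mq1, web1

Start at web1.
Its neighbours: cache2.
Then their neighbours: auth2, mq1.
Nothing further is reachable.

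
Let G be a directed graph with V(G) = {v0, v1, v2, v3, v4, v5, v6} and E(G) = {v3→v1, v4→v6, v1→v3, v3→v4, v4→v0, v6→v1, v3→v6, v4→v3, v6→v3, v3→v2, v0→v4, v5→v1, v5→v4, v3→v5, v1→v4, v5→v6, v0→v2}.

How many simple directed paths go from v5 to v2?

v5→v1→v3→v2
v5→v1→v3→v4→v0→v2
v5→v1→v4→v0→v2
v5→v1→v4→v3→v2
v5→v1→v4→v6→v3→v2
v5→v4→v0→v2
v5→v4→v3→v2
v5→v4→v6→v1→v3→v2
... and 8 more.

16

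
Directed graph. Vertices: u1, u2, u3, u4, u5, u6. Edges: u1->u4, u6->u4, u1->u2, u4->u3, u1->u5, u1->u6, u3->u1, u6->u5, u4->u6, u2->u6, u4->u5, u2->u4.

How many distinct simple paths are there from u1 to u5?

9

u1→u2→u4→u5
u1→u2→u4→u6→u5
u1→u2→u6→u4→u5
u1→u2→u6→u5
u1→u4→u5
u1→u4→u6→u5
u1→u5
u1→u6→u4→u5
u1→u6→u5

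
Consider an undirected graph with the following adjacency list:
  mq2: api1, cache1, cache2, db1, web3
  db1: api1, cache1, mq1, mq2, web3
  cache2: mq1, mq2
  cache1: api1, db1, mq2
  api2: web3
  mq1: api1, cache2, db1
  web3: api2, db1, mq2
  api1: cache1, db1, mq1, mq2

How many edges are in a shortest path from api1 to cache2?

2

Distance 0: api1.
Distance 1: cache1, db1, mq1, mq2.
Distance 2: cache2, web3 — contains cache2.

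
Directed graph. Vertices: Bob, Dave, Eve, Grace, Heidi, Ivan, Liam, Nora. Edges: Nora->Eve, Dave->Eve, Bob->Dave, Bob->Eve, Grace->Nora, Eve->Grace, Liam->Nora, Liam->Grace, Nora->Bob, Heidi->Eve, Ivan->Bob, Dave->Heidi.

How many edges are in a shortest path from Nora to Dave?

Distance 0: Nora.
Distance 1: Bob, Eve.
Distance 2: Dave, Grace — contains Dave.

2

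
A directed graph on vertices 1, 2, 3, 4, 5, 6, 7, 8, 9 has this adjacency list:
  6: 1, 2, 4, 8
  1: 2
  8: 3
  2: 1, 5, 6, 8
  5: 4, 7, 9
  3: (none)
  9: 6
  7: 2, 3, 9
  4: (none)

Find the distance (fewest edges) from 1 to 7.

3

Distance 0: 1.
Distance 1: 2.
Distance 2: 5, 6, 8.
Distance 3: 3, 4, 7, 9 — contains 7.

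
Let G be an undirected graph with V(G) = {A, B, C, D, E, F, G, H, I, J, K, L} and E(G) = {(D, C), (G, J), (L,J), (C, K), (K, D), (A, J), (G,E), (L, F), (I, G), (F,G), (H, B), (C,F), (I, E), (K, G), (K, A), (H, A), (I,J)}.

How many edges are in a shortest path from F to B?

Distance 0: F.
Distance 1: C, G, L.
Distance 2: D, E, I, J, K.
Distance 3: A.
Distance 4: H.
Distance 5: B — contains B.

5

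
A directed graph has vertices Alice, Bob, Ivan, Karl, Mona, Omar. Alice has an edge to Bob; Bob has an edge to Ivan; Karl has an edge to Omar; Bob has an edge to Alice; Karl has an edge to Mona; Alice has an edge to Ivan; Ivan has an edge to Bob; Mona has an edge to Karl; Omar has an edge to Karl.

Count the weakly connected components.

From Alice: component {Alice, Bob, Ivan}.
From Karl: component {Karl, Mona, Omar}.
That's 2 components.

2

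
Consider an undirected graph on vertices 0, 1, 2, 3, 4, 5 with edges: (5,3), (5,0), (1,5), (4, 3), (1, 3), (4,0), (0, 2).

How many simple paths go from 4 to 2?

3

4–0–2
4–3–1–5–0–2
4–3–5–0–2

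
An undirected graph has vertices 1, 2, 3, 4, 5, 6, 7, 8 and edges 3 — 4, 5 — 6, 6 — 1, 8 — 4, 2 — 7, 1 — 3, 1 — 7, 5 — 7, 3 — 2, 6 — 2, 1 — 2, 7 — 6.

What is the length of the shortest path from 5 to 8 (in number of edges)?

5

Distance 0: 5.
Distance 1: 6, 7.
Distance 2: 1, 2.
Distance 3: 3.
Distance 4: 4.
Distance 5: 8 — contains 8.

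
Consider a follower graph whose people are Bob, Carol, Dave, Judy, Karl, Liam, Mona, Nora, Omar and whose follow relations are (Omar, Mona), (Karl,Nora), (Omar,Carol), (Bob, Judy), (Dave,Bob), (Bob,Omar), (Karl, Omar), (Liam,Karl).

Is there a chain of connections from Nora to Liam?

No

Nora has no outgoing edges, so nothing is reachable from it.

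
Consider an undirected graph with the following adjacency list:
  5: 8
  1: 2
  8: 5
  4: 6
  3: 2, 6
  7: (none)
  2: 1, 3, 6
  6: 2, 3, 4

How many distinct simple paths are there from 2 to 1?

1

2–1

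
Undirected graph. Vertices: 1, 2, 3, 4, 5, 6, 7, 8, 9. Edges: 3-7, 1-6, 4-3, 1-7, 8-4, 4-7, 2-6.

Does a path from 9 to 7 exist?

9 has no edges, so nothing is reachable from it.

No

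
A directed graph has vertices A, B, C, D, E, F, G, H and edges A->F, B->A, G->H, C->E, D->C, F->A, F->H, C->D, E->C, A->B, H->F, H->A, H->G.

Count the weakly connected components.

From A: component {A, B, F, G, H}.
From C: component {C, D, E}.
That's 2 components.

2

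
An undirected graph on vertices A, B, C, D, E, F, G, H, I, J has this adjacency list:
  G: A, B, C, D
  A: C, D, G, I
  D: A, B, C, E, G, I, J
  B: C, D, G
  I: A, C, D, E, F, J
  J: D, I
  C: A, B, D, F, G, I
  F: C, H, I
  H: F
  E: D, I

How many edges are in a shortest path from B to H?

3

Distance 0: B.
Distance 1: C, D, G.
Distance 2: A, E, F, I, J.
Distance 3: H — contains H.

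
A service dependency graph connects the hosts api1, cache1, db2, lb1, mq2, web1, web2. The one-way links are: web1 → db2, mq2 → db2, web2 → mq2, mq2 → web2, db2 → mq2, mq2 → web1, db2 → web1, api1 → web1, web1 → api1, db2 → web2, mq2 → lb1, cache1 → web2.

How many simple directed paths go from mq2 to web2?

mq2→db2→web2
mq2→web1→db2→web2
mq2→web2

3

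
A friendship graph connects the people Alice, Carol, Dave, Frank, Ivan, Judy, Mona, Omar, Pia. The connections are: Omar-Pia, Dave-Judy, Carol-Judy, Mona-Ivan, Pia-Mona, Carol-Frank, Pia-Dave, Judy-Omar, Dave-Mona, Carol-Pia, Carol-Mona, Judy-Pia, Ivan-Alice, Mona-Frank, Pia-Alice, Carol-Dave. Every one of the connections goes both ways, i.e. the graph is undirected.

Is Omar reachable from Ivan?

Yes

Explore from Ivan.
Distance 1: reach Alice, Mona.
Distance 2: reach Carol, Dave, Frank, Pia.
Distance 3: reach Judy, Omar.
Found Omar.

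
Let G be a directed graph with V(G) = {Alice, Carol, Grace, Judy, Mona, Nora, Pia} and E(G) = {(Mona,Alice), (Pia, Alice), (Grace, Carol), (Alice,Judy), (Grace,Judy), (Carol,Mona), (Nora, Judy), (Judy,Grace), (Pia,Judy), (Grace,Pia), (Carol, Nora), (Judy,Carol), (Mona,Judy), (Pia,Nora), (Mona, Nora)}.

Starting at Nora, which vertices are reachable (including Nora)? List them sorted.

Start at Nora.
Its neighbours: Judy.
Then their neighbours: Carol, Grace.
Then next layer: Mona, Pia.
Then next layer: Alice.
Every vertex is now reached.

Alice, Carol, Grace, Judy, Mona, Nora, Pia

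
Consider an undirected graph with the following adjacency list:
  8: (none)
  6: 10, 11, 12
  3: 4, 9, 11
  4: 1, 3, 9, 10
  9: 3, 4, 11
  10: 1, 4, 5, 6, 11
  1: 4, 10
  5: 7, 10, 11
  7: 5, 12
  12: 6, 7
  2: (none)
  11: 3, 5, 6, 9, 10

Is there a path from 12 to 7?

Explore from 12.
Distance 1: reach 6, 7.
Found 7.

Yes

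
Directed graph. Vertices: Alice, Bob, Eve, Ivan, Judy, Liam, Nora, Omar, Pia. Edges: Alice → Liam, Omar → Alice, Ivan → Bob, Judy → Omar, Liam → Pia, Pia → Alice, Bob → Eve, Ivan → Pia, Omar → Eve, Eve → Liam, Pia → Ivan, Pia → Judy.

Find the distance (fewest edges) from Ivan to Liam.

Distance 0: Ivan.
Distance 1: Bob, Pia.
Distance 2: Alice, Eve, Judy.
Distance 3: Liam, Omar — contains Liam.

3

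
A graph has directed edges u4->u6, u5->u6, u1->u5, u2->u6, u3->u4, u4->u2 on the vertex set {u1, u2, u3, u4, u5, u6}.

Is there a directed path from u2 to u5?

Explore from u2.
Distance 1: reach u6.
The search from u2 is exhausted; no directed path reaches u5.

No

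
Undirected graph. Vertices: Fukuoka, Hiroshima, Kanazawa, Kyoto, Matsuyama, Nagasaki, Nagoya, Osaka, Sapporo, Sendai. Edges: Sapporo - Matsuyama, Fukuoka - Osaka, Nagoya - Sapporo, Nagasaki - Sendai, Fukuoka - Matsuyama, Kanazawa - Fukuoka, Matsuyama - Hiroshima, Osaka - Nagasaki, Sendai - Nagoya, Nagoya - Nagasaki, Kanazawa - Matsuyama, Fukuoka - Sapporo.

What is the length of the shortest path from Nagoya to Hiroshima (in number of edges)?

3

Distance 0: Nagoya.
Distance 1: Nagasaki, Sapporo, Sendai.
Distance 2: Fukuoka, Matsuyama, Osaka.
Distance 3: Hiroshima, Kanazawa — contains Hiroshima.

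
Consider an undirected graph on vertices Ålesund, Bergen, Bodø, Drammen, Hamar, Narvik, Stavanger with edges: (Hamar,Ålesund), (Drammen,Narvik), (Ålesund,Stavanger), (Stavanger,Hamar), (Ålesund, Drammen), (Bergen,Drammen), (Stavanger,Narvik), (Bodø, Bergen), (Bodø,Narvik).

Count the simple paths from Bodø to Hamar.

8

Bodø–Bergen–Drammen–Ålesund–Hamar
Bodø–Bergen–Drammen–Ålesund–Stavanger–Hamar
Bodø–Bergen–Drammen–Narvik–Stavanger–Ålesund–Hamar
Bodø–Bergen–Drammen–Narvik–Stavanger–Hamar
Bodø–Narvik–Drammen–Ålesund–Hamar
Bodø–Narvik–Drammen–Ålesund–Stavanger–Hamar
Bodø–Narvik–Stavanger–Ålesund–Hamar
Bodø–Narvik–Stavanger–Hamar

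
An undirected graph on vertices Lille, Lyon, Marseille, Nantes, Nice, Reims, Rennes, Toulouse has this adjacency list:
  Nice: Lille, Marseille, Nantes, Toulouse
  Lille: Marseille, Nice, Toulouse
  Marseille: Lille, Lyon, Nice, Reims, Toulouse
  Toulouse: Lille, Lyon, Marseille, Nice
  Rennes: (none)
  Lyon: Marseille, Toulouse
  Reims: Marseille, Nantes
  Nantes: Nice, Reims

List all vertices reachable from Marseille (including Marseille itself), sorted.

Lille, Lyon, Marseille, Nantes, Nice, Reims, Toulouse

Start at Marseille.
Its neighbours: Lille, Lyon, Nice, Reims, Toulouse.
Then their neighbours: Nantes.
Nothing further is reachable.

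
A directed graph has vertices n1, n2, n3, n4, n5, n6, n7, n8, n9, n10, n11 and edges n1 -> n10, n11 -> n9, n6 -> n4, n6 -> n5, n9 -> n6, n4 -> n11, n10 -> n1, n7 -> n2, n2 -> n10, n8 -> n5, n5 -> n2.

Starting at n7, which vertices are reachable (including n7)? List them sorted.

Start at n7.
Its neighbours: n2.
Then their neighbours: n10.
Then next layer: n1.
Nothing further is reachable.

n1, n2, n7, n10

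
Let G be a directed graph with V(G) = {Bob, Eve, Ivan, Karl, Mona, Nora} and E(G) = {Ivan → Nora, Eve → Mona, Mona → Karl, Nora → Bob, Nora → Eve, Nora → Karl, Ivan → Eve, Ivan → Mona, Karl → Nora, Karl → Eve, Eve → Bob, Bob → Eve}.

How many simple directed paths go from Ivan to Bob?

Ivan→Eve→Bob
Ivan→Eve→Mona→Karl→Nora→Bob
Ivan→Mona→Karl→Eve→Bob
Ivan→Mona→Karl→Nora→Bob
Ivan→Mona→Karl→Nora→Eve→Bob
Ivan→Nora→Bob
Ivan→Nora→Eve→Bob
Ivan→Nora→Karl→Eve→Bob

8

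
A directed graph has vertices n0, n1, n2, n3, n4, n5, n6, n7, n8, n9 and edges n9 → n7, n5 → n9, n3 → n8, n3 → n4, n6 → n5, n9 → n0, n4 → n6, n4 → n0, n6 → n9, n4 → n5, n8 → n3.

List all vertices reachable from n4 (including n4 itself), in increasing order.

n0, n4, n5, n6, n7, n9

Start at n4.
Its neighbours: n0, n5, n6.
Then their neighbours: n9.
Then next layer: n7.
Nothing further is reachable.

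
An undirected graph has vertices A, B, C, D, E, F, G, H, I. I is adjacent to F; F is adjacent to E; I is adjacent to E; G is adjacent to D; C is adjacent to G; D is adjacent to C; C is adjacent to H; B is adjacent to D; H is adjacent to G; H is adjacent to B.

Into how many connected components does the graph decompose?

From A: component {A}.
From B: component {B, C, D, G, H}.
From E: component {E, F, I}.
That's 3 components.

3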